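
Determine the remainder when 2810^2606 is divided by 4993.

Compute successive squares:
2606 in binary is 101000101110, i.e. 2606 = 2048 + 512 + 32 + 8 + 4 + 2.
2810^1 ≡ 2810 (mod 4993)
2810^2 ≡ 2810^2 = 7896100 ≡ 2167 (mod 4993)
2810^4 ≡ 2167^2 = 4695889 ≡ 2469 (mod 4993)
2810^8 ≡ 2469^2 = 6095961 ≡ 4501 (mod 4993)
2810^16 ≡ 4501^2 = 20259001 ≡ 2400 (mod 4993)
2810^32 ≡ 2400^2 = 5760000 ≡ 3071 (mod 4993)
2810^64 ≡ 3071^2 = 9431041 ≡ 4257 (mod 4993)
2810^128 ≡ 4257^2 = 18122049 ≡ 2452 (mod 4993)
2810^256 ≡ 2452^2 = 6012304 ≡ 732 (mod 4993)
2810^512 ≡ 732^2 = 535824 ≡ 1573 (mod 4993)
2810^1024 ≡ 1573^2 = 2474329 ≡ 2794 (mod 4993)
2810^2048 ≡ 2794^2 = 7806436 ≡ 2377 (mod 4993)
2810^2606 = 2810^2048 · 2810^512 · 2810^32 · 2810^8 · 2810^4 · 2810^2 ≡ 2377 · 1573 · 3071 · 4501 · 2469 · 2167 (mod 4993).
Accumulate the product:
2377 · 1573 = 3739021 ≡ 4257
4257 · 3071 = 13073247 ≡ 1573
1573 · 4501 = 7080073 ≡ 4992
4992 · 2469 = 12325248 ≡ 2524
2524 · 2167 = 5469508 ≡ 2173

2173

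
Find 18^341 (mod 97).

8

Using repeated squaring:
341 in binary is 101010101, i.e. 341 = 256 + 64 + 16 + 4 + 1.
18^1 ≡ 18 (mod 97)
18^2 ≡ 18^2 = 324 ≡ 33 (mod 97)
18^4 ≡ 33^2 = 1089 ≡ 22 (mod 97)
18^8 ≡ 22^2 = 484 ≡ 96 (mod 97)
18^16 ≡ 96^2 = 9216 ≡ 1 (mod 97)
18^32 ≡ 1^2 = 1 (mod 97)
18^64 ≡ 1^2 = 1 (mod 97)
18^128 ≡ 1^2 = 1 (mod 97)
18^256 ≡ 1^2 = 1 (mod 97)
18^341 = 18^256 × 18^64 × 18^16 × 18^4 × 18^1 ≡ 1 × 1 × 1 × 22 × 18 (mod 97).
Accumulate the product:
1 × 1 = 1
1 × 1 = 1
1 × 22 = 22
22 × 18 = 396 ≡ 8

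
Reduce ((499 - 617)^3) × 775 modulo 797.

363

499 - 617 = -118 ≡ 679 (mod 797)
(679)^3 ≡ 382 (mod 797)
382 × 775 = 296050 ≡ 363 (mod 797)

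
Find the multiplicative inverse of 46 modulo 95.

31

Apply the Euclidean algorithm and back-substitute:
95 = 2·46 + 3
46 = 15·3 + 1
3 = 3·1 + 0
gcd(46, 95) = 1, so the inverse exists.
Bézout: 1 = −15·95 + 31·46.
So 46⁻¹ ≡ 31 (mod 95).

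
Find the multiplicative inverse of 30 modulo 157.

89

By the extended Euclidean algorithm:
157 = 5×30 + 7
30 = 4×7 + 2
7 = 3×2 + 1
2 = 2×1 + 0
gcd(30, 157) = 1, so the inverse exists.
Back-substitute for 1:
1 = 1×7 − 3×2
  = −3×30 + 13×7
  = 13×157 − 68×30
So 30⁻¹ ≡ −68 ≡ 89 (mod 157).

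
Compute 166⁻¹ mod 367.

325

367 = 2×166 + 35
166 = 4×35 + 26
35 = 1×26 + 9
26 = 2×9 + 8
9 = 1×8 + 1
8 = 8×1 + 0
gcd(166, 367) = 1, so the inverse exists.
Bézout: 1 = 19×367 − 42×166.
So 166⁻¹ ≡ −42 ≡ 325 (mod 367).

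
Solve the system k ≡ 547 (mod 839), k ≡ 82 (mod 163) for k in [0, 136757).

1386

839⁻¹ mod 163: 839×34 ≡ 1 (mod 163), so 839⁻¹ ≡ 34.
k = 547 + 839×((82 − 547)×34 mod 163) = 547 + 839×1 = 1386.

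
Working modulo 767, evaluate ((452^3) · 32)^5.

(452)^3 ≡ 142 (mod 767)
142 · 32 = 4544 ≡ 709 (mod 767)
(709)^5 ≡ 414 (mod 767)

414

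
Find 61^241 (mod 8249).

Compute successive squares:
241 in binary is 11110001, i.e. 241 = 128 + 64 + 32 + 16 + 1.
61^1 ≡ 61 (mod 8249)
61^2 ≡ 61^2 = 3721 (mod 8249)
61^4 ≡ 3721^2 = 13845841 ≡ 4019 (mod 8249)
61^8 ≡ 4019^2 = 16152361 ≡ 819 (mod 8249)
61^16 ≡ 819^2 = 670761 ≡ 2592 (mod 8249)
61^32 ≡ 2592^2 = 6718464 ≡ 3778 (mod 8249)
61^64 ≡ 3778^2 = 14273284 ≡ 2514 (mod 8249)
61^128 ≡ 2514^2 = 6320196 ≡ 1462 (mod 8249)
61^241 = 61^128 × 61^64 × 61^32 × 61^16 × 61^1 ≡ 1462 × 2514 × 3778 × 2592 × 61 (mod 8249).
Accumulate the product:
1462 × 2514 = 3675468 ≡ 4663
4663 × 3778 = 17616814 ≡ 5199
5199 × 2592 = 13475808 ≡ 5191
5191 × 61 = 316651 ≡ 3189

3189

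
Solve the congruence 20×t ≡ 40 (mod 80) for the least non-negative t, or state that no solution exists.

2

gcd(20, 80) = 20, and 20 | 40, so solutions exist.
Divide through by 20: 1×t ≡ 2 (mod 4).
1⁻¹ ≡ 1 (mod 4).
t ≡ 1×2 ≡ 2 (mod 4).
The smallest non-negative solution is t = 2.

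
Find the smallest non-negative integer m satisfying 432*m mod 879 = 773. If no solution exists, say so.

gcd(432, 879) = 3, and 3 does not divide 773.
So the congruence has no solution.

no solution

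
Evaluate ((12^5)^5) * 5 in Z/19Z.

(12)^5 ≡ 8 (mod 19)
(8)^5 ≡ 12 (mod 19)
12 * 5 = 60 ≡ 3 (mod 19)

3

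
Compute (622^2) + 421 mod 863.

681

(622)^2 ≡ 260 (mod 863)
260 + 421 = 681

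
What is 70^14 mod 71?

Compute successive squares:
14 in binary is 1110, i.e. 14 = 8 + 4 + 2.
70^1 ≡ 70 (mod 71)
70^2 ≡ 70^2 = 4900 ≡ 1 (mod 71)
70^4 ≡ 1^2 = 1 (mod 71)
70^8 ≡ 1^2 = 1 (mod 71)
70^14 = 70^8 × 70^4 × 70^2 ≡ 1 × 1 × 1 (mod 71).
Accumulate the product:
1 × 1 = 1
1 × 1 = 1

1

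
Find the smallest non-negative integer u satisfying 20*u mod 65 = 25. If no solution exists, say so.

gcd(20, 65) = 5, and 5 | 25, so solutions exist.
Divide through by 5: 4*u ≡ 5 mod 13.
4⁻¹ ≡ 10 (mod 13).
u ≡ 10*5 ≡ 11 (mod 13).
The smallest non-negative solution is u = 11.

11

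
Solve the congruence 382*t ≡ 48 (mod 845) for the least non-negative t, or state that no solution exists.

124

gcd(382, 845) = 1, so a unique solution mod 845 exists.
382⁻¹ ≡ 73 (mod 845).
t ≡ 73*48 ≡ 124 (mod 845).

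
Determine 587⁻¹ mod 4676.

3975

By the extended Euclidean algorithm:
4676 = 7*587 + 567
587 = 1*567 + 20
567 = 28*20 + 7
20 = 2*7 + 6
7 = 1*6 + 1
6 = 6*1 + 0
gcd(587, 4676) = 1, so the inverse exists.
Back-substitute for 1:
1 = 1*7 − 1*6
  = −1*20 + 3*7
  = 3*567 − 85*20
  = −85*587 + 88*567
  = 88*4676 − 701*587
So 587⁻¹ ≡ −701 ≡ 3975 (mod 4676).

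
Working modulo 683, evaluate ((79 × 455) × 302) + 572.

360

79 × 455 = 35945 ≡ 429 (mod 683)
429 × 302 = 129558 ≡ 471 (mod 683)
471 + 572 = 1043 ≡ 360 (mod 683)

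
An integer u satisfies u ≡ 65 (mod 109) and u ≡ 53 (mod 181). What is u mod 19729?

109⁻¹ mod 181: 109*93 ≡ 1 (mod 181), so 109⁻¹ ≡ 93.
u = 65 + 109*((53 − 65)*93 mod 181) = 65 + 109*151 = 16524.

16524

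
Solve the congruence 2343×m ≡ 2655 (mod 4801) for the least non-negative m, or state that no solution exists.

1415

gcd(2343, 4801) = 1, so a unique solution mod 4801 exists.
2343⁻¹ ≡ 4467 (mod 4801).
m ≡ 4467×2655 ≡ 1415 (mod 4801).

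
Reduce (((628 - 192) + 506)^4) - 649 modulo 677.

344

628 - 192 = 436
436 + 506 = 942 ≡ 265 (mod 677)
(265)^4 ≡ 316 (mod 677)
316 - 649 = -333 ≡ 344 (mod 677)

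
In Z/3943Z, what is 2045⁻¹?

912

Apply the Euclidean algorithm and back-substitute:
3943 = 1*2045 + 1898
2045 = 1*1898 + 147
1898 = 12*147 + 134
147 = 1*134 + 13
134 = 10*13 + 4
13 = 3*4 + 1
4 = 4*1 + 0
gcd(2045, 3943) = 1, so the inverse exists.
Back-substitute for 1:
1 = 1*13 − 3*4
  = −3*134 + 31*13
  = 31*147 − 34*134
  = −34*1898 + 439*147
  = 439*2045 − 473*1898
  = −473*3943 + 912*2045
So 2045⁻¹ ≡ 912 (mod 3943).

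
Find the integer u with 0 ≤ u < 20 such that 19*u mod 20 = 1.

20 = 1×19 + 1
19 = 19×1 + 0
gcd(19, 20) = 1, so the inverse exists.
Bézout: 1 = 1×20 − 1×19.
So 19⁻¹ ≡ −1 ≡ 19 (mod 20).

19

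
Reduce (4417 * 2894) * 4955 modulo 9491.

6130

4417 * 2894 = 12782798 ≡ 7912 (mod 9491)
7912 * 4955 = 39203960 ≡ 6130 (mod 9491)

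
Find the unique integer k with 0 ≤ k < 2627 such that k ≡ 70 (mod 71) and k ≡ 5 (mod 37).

2484

71⁻¹ mod 37: 71*12 ≡ 1 (mod 37), so 71⁻¹ ≡ 12.
k = 70 + 71*((5 − 70)*12 mod 37) = 70 + 71*34 = 2484.
Check: 2484 mod 71 = 70, 2484 mod 37 = 5. ✓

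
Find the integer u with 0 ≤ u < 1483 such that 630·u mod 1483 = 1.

266

By the extended Euclidean algorithm:
1483 = 2×630 + 223
630 = 2×223 + 184
223 = 1×184 + 39
184 = 4×39 + 28
39 = 1×28 + 11
28 = 2×11 + 6
11 = 1×6 + 5
6 = 1×5 + 1
5 = 5×1 + 0
gcd(630, 1483) = 1, so the inverse exists.
Bézout: 1 = −113×1483 + 266×630.
So 630⁻¹ ≡ 266 (mod 1483).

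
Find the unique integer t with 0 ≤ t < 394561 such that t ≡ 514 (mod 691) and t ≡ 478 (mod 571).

691⁻¹ mod 571: 691×138 ≡ 1 (mod 571), so 691⁻¹ ≡ 138.
t = 514 + 691×((478 − 514)×138 mod 571) = 514 + 691×171 = 118675.
Check: 118675 mod 691 = 514, 118675 mod 571 = 478. ✓

118675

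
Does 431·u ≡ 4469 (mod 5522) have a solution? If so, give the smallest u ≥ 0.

gcd(431, 5522) = 1, so a unique solution mod 5522 exists.
431⁻¹ ≡ 1909 (mod 5522).
u ≡ 1909·4469 ≡ 5353 (mod 5522).

5353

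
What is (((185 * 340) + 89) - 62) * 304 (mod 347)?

185 * 340 = 62900 ≡ 93 (mod 347)
93 + 89 = 182
182 - 62 = 120
120 * 304 = 36480 ≡ 45 (mod 347)

45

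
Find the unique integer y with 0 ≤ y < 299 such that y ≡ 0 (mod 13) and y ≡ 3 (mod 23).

13⁻¹ mod 23: 13×16 ≡ 1 (mod 23), so 13⁻¹ ≡ 16.
y = 0 + 13×((3 − 0)×16 mod 23) = 0 + 13×2 = 26.

26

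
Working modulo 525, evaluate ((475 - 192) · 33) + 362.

251

475 - 192 = 283
283 · 33 = 9339 ≡ 414 (mod 525)
414 + 362 = 776 ≡ 251 (mod 525)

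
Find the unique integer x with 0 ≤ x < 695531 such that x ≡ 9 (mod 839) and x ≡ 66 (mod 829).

839⁻¹ mod 829: 839·83 ≡ 1 (mod 829), so 839⁻¹ ≡ 83.
x = 9 + 839·((66 − 9)·83 mod 829) = 9 + 839·586 = 491663.
Check: 491663 mod 839 = 9, 491663 mod 829 = 66. ✓

491663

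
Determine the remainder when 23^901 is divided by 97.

Using repeated squaring:
23^1 ≡ 23 (mod 97)
23^2 ≡ 23^2 = 529 ≡ 44 (mod 97)
23^4 ≡ 44^2 = 1936 ≡ 93 (mod 97)
23^8 ≡ 93^2 = 8649 ≡ 16 (mod 97)
23^16 ≡ 16^2 = 256 ≡ 62 (mod 97)
23^32 ≡ 62^2 = 3844 ≡ 61 (mod 97)
23^64 ≡ 61^2 = 3721 ≡ 35 (mod 97)
23^128 ≡ 35^2 = 1225 ≡ 61 (mod 97)
23^256 ≡ 61^2 = 3721 ≡ 35 (mod 97)
23^512 ≡ 35^2 = 1225 ≡ 61 (mod 97)
23^901 = 23^512 * 23^256 * 23^128 * 23^4 * 23^1 ≡ 61 * 35 * 61 * 93 * 23 (mod 97).
Accumulate the product:
61 * 35 = 2135 ≡ 1
1 * 61 = 61
61 * 93 = 5673 ≡ 47
47 * 23 = 1081 ≡ 14

14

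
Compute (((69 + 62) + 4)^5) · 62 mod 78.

24

69 + 62 = 131 ≡ 53 (mod 78)
53 + 4 = 57
(57)^5 ≡ 57 (mod 78)
57 · 62 = 3534 ≡ 24 (mod 78)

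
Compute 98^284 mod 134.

By square-and-multiply:
284 in binary is 100011100, i.e. 284 = 256 + 16 + 8 + 4.
98^1 ≡ 98 (mod 134)
98^2 ≡ 98^2 = 9604 ≡ 90 (mod 134)
98^4 ≡ 90^2 = 8100 ≡ 60 (mod 134)
98^8 ≡ 60^2 = 3600 ≡ 116 (mod 134)
98^16 ≡ 116^2 = 13456 ≡ 56 (mod 134)
98^32 ≡ 56^2 = 3136 ≡ 54 (mod 134)
98^64 ≡ 54^2 = 2916 ≡ 102 (mod 134)
98^128 ≡ 102^2 = 10404 ≡ 86 (mod 134)
98^256 ≡ 86^2 = 7396 ≡ 26 (mod 134)
98^284 = 98^256 · 98^16 · 98^8 · 98^4 ≡ 26 · 56 · 116 · 60 (mod 134).
Accumulate the product:
26 · 56 = 1456 ≡ 116
116 · 116 = 13456 ≡ 56
56 · 60 = 3360 ≡ 10

10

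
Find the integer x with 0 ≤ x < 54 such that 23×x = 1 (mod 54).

Run the extended Euclidean algorithm:
54 = 2*23 + 8
23 = 2*8 + 7
8 = 1*7 + 1
7 = 7*1 + 0
gcd(23, 54) = 1, so the inverse exists.
Bézout: 1 = 3*54 − 7*23.
So 23⁻¹ ≡ −7 ≡ 47 (mod 54).

47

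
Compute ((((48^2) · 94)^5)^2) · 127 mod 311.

(48)^2 ≡ 127 (mod 311)
127 · 94 = 11938 ≡ 120 (mod 311)
(120)^5 ≡ 121 (mod 311)
(121)^2 ≡ 24 (mod 311)
24 · 127 = 3048 ≡ 249 (mod 311)

249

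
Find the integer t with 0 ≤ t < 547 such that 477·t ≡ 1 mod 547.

336

By the extended Euclidean algorithm:
547 = 1*477 + 70
477 = 6*70 + 57
70 = 1*57 + 13
57 = 4*13 + 5
13 = 2*5 + 3
5 = 1*3 + 2
3 = 1*2 + 1
2 = 2*1 + 0
gcd(477, 547) = 1, so the inverse exists.
Bézout: 1 = 184*547 − 211*477.
So 477⁻¹ ≡ −211 ≡ 336 (mod 547).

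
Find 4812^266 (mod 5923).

2308

4812^1 ≡ 4812 (mod 5923)
4812^2 ≡ 4812^2 = 23155344 ≡ 2337 (mod 5923)
4812^4 ≡ 2337^2 = 5461569 ≡ 563 (mod 5923)
4812^8 ≡ 563^2 = 316969 ≡ 3050 (mod 5923)
4812^16 ≡ 3050^2 = 9302500 ≡ 3390 (mod 5923)
4812^32 ≡ 3390^2 = 11492100 ≡ 1480 (mod 5923)
4812^64 ≡ 1480^2 = 2190400 ≡ 4813 (mod 5923)
4812^128 ≡ 4813^2 = 23164969 ≡ 116 (mod 5923)
4812^256 ≡ 116^2 = 13456 ≡ 1610 (mod 5923)
4812^266 = 4812^256 × 4812^8 × 4812^2 ≡ 1610 × 3050 × 2337 (mod 5923).
Accumulate the product:
1610 × 3050 = 4910500 ≡ 333
333 × 2337 = 778221 ≡ 2308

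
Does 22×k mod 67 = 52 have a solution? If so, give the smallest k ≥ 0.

45

gcd(22, 67) = 1, so a unique solution mod 67 exists.
22⁻¹ ≡ 64 (mod 67).
k ≡ 64×52 ≡ 45 (mod 67).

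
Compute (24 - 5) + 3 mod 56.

24 - 5 = 19
19 + 3 = 22

22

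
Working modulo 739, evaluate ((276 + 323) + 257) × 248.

276 + 323 = 599
599 + 257 = 856 ≡ 117 (mod 739)
117 × 248 = 29016 ≡ 195 (mod 739)

195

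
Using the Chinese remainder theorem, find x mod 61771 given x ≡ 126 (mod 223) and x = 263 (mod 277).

39597

223⁻¹ mod 277: 223·159 ≡ 1 (mod 277), so 223⁻¹ ≡ 159.
x = 126 + 223·((263 − 126)·159 mod 277) = 126 + 223·177 = 39597.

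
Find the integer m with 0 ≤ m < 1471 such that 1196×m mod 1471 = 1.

567

Run the extended Euclidean algorithm:
1471 = 1×1196 + 275
1196 = 4×275 + 96
275 = 2×96 + 83
96 = 1×83 + 13
83 = 6×13 + 5
13 = 2×5 + 3
5 = 1×3 + 2
3 = 1×2 + 1
2 = 2×1 + 0
gcd(1196, 1471) = 1, so the inverse exists.
Bézout: 1 = −461×1471 + 567×1196.
So 1196⁻¹ ≡ 567 (mod 1471).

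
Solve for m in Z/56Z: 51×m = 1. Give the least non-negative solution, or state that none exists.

11

gcd(51, 56) = 1, so a unique solution mod 56 exists.
51⁻¹ ≡ 11 (mod 56).
m ≡ 11×1 ≡ 11 (mod 56).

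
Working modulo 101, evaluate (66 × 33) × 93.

66 × 33 = 2178 ≡ 57 (mod 101)
57 × 93 = 5301 ≡ 49 (mod 101)

49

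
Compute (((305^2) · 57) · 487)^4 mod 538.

121

(305)^2 ≡ 489 (mod 538)
489 · 57 = 27873 ≡ 435 (mod 538)
435 · 487 = 211845 ≡ 411 (mod 538)
(411)^4 ≡ 121 (mod 538)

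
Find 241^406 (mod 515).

131

Compute successive squares:
406 in binary is 110010110, i.e. 406 = 256 + 128 + 16 + 4 + 2.
241^1 ≡ 241 (mod 515)
241^2 ≡ 241^2 = 58081 ≡ 401 (mod 515)
241^4 ≡ 401^2 = 160801 ≡ 121 (mod 515)
241^8 ≡ 121^2 = 14641 ≡ 221 (mod 515)
241^16 ≡ 221^2 = 48841 ≡ 431 (mod 515)
241^32 ≡ 431^2 = 185761 ≡ 361 (mod 515)
241^64 ≡ 361^2 = 130321 ≡ 26 (mod 515)
241^128 ≡ 26^2 = 676 ≡ 161 (mod 515)
241^256 ≡ 161^2 = 25921 ≡ 171 (mod 515)
241^406 = 241^256 * 241^128 * 241^16 * 241^4 * 241^2 ≡ 171 * 161 * 431 * 121 * 401 (mod 515).
Accumulate the product:
171 * 161 = 27531 ≡ 236
236 * 431 = 101716 ≡ 261
261 * 121 = 31581 ≡ 166
166 * 401 = 66566 ≡ 131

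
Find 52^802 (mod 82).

80

802 in binary is 1100100010, i.e. 802 = 512 + 256 + 32 + 2.
52^1 ≡ 52 (mod 82)
52^2 ≡ 52^2 = 2704 ≡ 80 (mod 82)
52^4 ≡ 80^2 = 6400 ≡ 4 (mod 82)
52^8 ≡ 4^2 = 16 (mod 82)
52^16 ≡ 16^2 = 256 ≡ 10 (mod 82)
52^32 ≡ 10^2 = 100 ≡ 18 (mod 82)
52^64 ≡ 18^2 = 324 ≡ 78 (mod 82)
52^128 ≡ 78^2 = 6084 ≡ 16 (mod 82)
52^256 ≡ 16^2 = 256 ≡ 10 (mod 82)
52^512 ≡ 10^2 = 100 ≡ 18 (mod 82)
52^802 = 52^512 * 52^256 * 52^32 * 52^2 ≡ 18 * 10 * 18 * 80 (mod 82).
Accumulate the product:
18 * 10 = 180 ≡ 16
16 * 18 = 288 ≡ 42
42 * 80 = 3360 ≡ 80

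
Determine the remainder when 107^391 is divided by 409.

107^1 ≡ 107 (mod 409)
107^2 ≡ 107^2 = 11449 ≡ 406 (mod 409)
107^4 ≡ 406^2 = 164836 ≡ 9 (mod 409)
107^8 ≡ 9^2 = 81 (mod 409)
107^16 ≡ 81^2 = 6561 ≡ 17 (mod 409)
107^32 ≡ 17^2 = 289 (mod 409)
107^64 ≡ 289^2 = 83521 ≡ 85 (mod 409)
107^128 ≡ 85^2 = 7225 ≡ 272 (mod 409)
107^256 ≡ 272^2 = 73984 ≡ 364 (mod 409)
107^391 = 107^256 × 107^128 × 107^4 × 107^2 × 107^1 ≡ 364 × 272 × 9 × 406 × 107 (mod 409).
Accumulate the product:
364 × 272 = 99008 ≡ 30
30 × 9 = 270
270 × 406 = 109620 ≡ 8
8 × 107 = 856 ≡ 38

38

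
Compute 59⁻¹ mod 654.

By the extended Euclidean algorithm:
654 = 11*59 + 5
59 = 11*5 + 4
5 = 1*4 + 1
4 = 4*1 + 0
gcd(59, 654) = 1, so the inverse exists.
Bézout: 1 = 12*654 − 133*59.
So 59⁻¹ ≡ −133 ≡ 521 (mod 654).

521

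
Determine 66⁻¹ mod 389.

389 = 5·66 + 59
66 = 1·59 + 7
59 = 8·7 + 3
7 = 2·3 + 1
3 = 3·1 + 0
gcd(66, 389) = 1, so the inverse exists.
Back-substitute for 1:
1 = 1·7 − 2·3
  = −2·59 + 17·7
  = 17·66 − 19·59
  = −19·389 + 112·66
So 66⁻¹ ≡ 112 (mod 389).

112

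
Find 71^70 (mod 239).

22

70 in binary is 1000110, i.e. 70 = 64 + 4 + 2.
71^1 ≡ 71 (mod 239)
71^2 ≡ 71^2 = 5041 ≡ 22 (mod 239)
71^4 ≡ 22^2 = 484 ≡ 6 (mod 239)
71^8 ≡ 6^2 = 36 (mod 239)
71^16 ≡ 36^2 = 1296 ≡ 101 (mod 239)
71^32 ≡ 101^2 = 10201 ≡ 163 (mod 239)
71^64 ≡ 163^2 = 26569 ≡ 40 (mod 239)
71^70 = 71^64 * 71^4 * 71^2 ≡ 40 * 6 * 22 (mod 239).
Accumulate the product:
40 * 6 = 240 ≡ 1
1 * 22 = 22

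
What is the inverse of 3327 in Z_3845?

Run the extended Euclidean algorithm:
3845 = 1·3327 + 518
3327 = 6·518 + 219
518 = 2·219 + 80
219 = 2·80 + 59
80 = 1·59 + 21
59 = 2·21 + 17
21 = 1·17 + 4
17 = 4·4 + 1
4 = 4·1 + 0
gcd(3327, 3845) = 1, so the inverse exists.
Back-substitute for 1:
1 = 1·17 − 4·4
  = −4·21 + 5·17
  = 5·59 − 14·21
  = −14·80 + 19·59
  = 19·219 − 52·80
  = −52·518 + 123·219
  = 123·3327 − 790·518
  = −790·3845 + 913·3327
So 3327⁻¹ ≡ 913 (mod 3845).

913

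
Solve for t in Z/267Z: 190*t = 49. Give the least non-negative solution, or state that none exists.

gcd(190, 267) = 1, so a unique solution mod 267 exists.
190⁻¹ ≡ 52 (mod 267).
t ≡ 52*49 ≡ 145 (mod 267).

145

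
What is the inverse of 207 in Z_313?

By the extended Euclidean algorithm:
313 = 1*207 + 106
207 = 1*106 + 101
106 = 1*101 + 5
101 = 20*5 + 1
5 = 5*1 + 0
gcd(207, 313) = 1, so the inverse exists.
Back-substitute for 1:
1 = 1*101 − 20*5
  = −20*106 + 21*101
  = 21*207 − 41*106
  = −41*313 + 62*207
So 207⁻¹ ≡ 62 (mod 313).

62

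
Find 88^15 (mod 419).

175

Using repeated squaring:
15 in binary is 1111, i.e. 15 = 8 + 4 + 2 + 1.
88^1 ≡ 88 (mod 419)
88^2 ≡ 88^2 = 7744 ≡ 202 (mod 419)
88^4 ≡ 202^2 = 40804 ≡ 161 (mod 419)
88^8 ≡ 161^2 = 25921 ≡ 362 (mod 419)
88^15 = 88^8 * 88^4 * 88^2 * 88^1 ≡ 362 * 161 * 202 * 88 (mod 419).
Accumulate the product:
362 * 161 = 58282 ≡ 41
41 * 202 = 8282 ≡ 321
321 * 88 = 28248 ≡ 175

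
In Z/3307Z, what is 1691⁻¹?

2822

3307 = 1·1691 + 1616
1691 = 1·1616 + 75
1616 = 21·75 + 41
75 = 1·41 + 34
41 = 1·34 + 7
34 = 4·7 + 6
7 = 1·6 + 1
6 = 6·1 + 0
gcd(1691, 3307) = 1, so the inverse exists.
Bézout: 1 = 248·3307 − 485·1691.
So 1691⁻¹ ≡ −485 ≡ 2822 (mod 3307).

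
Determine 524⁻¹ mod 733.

491

733 = 1·524 + 209
524 = 2·209 + 106
209 = 1·106 + 103
106 = 1·103 + 3
103 = 34·3 + 1
3 = 3·1 + 0
gcd(524, 733) = 1, so the inverse exists.
Back-substitute for 1:
1 = 1·103 − 34·3
  = −34·106 + 35·103
  = 35·209 − 69·106
  = −69·524 + 173·209
  = 173·733 − 242·524
So 524⁻¹ ≡ −242 ≡ 491 (mod 733).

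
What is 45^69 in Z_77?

34

69 in binary is 1000101, i.e. 69 = 64 + 4 + 1.
45^1 ≡ 45 (mod 77)
45^2 ≡ 45^2 = 2025 ≡ 23 (mod 77)
45^4 ≡ 23^2 = 529 ≡ 67 (mod 77)
45^8 ≡ 67^2 = 4489 ≡ 23 (mod 77)
45^16 ≡ 23^2 = 529 ≡ 67 (mod 77)
45^32 ≡ 67^2 = 4489 ≡ 23 (mod 77)
45^64 ≡ 23^2 = 529 ≡ 67 (mod 77)
45^69 = 45^64 × 45^4 × 45^1 ≡ 67 × 67 × 45 (mod 77).
Accumulate the product:
67 × 67 = 4489 ≡ 23
23 × 45 = 1035 ≡ 34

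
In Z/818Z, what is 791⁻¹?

By the extended Euclidean algorithm:
818 = 1×791 + 27
791 = 29×27 + 8
27 = 3×8 + 3
8 = 2×3 + 2
3 = 1×2 + 1
2 = 2×1 + 0
gcd(791, 818) = 1, so the inverse exists.
Back-substitute for 1:
1 = 1×3 − 1×2
  = −1×8 + 3×3
  = 3×27 − 10×8
  = −10×791 + 293×27
  = 293×818 − 303×791
So 791⁻¹ ≡ −303 ≡ 515 (mod 818).

515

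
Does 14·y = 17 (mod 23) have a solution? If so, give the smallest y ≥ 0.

gcd(14, 23) = 1, so a unique solution mod 23 exists.
14⁻¹ ≡ 5 (mod 23).
y ≡ 5·17 ≡ 16 (mod 23).

16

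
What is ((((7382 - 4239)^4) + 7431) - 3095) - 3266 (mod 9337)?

7382 - 4239 = 3143
(3143)^4 ≡ 72 (mod 9337)
72 + 7431 = 7503
7503 - 3095 = 4408
4408 - 3266 = 1142

1142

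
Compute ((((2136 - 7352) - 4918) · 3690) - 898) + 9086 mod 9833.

2136 - 7352 = -5216 ≡ 4617 (mod 9833)
4617 - 4918 = -301 ≡ 9532 (mod 9833)
9532 · 3690 = 35173080 ≡ 439 (mod 9833)
439 - 898 = -459 ≡ 9374 (mod 9833)
9374 + 9086 = 18460 ≡ 8627 (mod 9833)

8627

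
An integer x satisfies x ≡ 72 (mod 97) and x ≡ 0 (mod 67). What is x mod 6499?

1139

97⁻¹ mod 67: 97*38 ≡ 1 (mod 67), so 97⁻¹ ≡ 38.
x = 72 + 97*((0 − 72)*38 mod 67) = 72 + 97*11 = 1139.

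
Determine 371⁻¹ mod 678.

By the extended Euclidean algorithm:
678 = 1*371 + 307
371 = 1*307 + 64
307 = 4*64 + 51
64 = 1*51 + 13
51 = 3*13 + 12
13 = 1*12 + 1
12 = 12*1 + 0
gcd(371, 678) = 1, so the inverse exists.
Bézout: 1 = −29*678 + 53*371.
So 371⁻¹ ≡ 53 (mod 678).

53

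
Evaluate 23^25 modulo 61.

25 in binary is 11001, i.e. 25 = 16 + 8 + 1.
23^1 ≡ 23 (mod 61)
23^2 ≡ 23^2 = 529 ≡ 41 (mod 61)
23^4 ≡ 41^2 = 1681 ≡ 34 (mod 61)
23^8 ≡ 34^2 = 1156 ≡ 58 (mod 61)
23^16 ≡ 58^2 = 3364 ≡ 9 (mod 61)
23^25 = 23^16 * 23^8 * 23^1 ≡ 9 * 58 * 23 (mod 61).
Accumulate the product:
9 * 58 = 522 ≡ 34
34 * 23 = 782 ≡ 50

50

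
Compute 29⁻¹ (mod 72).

72 = 2·29 + 14
29 = 2·14 + 1
14 = 14·1 + 0
gcd(29, 72) = 1, so the inverse exists.
Bézout: 1 = −2·72 + 5·29.
So 29⁻¹ ≡ 5 (mod 72).

5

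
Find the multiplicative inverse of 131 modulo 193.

28

By the extended Euclidean algorithm:
193 = 1·131 + 62
131 = 2·62 + 7
62 = 8·7 + 6
7 = 1·6 + 1
6 = 6·1 + 0
gcd(131, 193) = 1, so the inverse exists.
Bézout: 1 = −19·193 + 28·131.
So 131⁻¹ ≡ 28 (mod 193).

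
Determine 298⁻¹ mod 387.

100

Apply the Euclidean algorithm and back-substitute:
387 = 1·298 + 89
298 = 3·89 + 31
89 = 2·31 + 27
31 = 1·27 + 4
27 = 6·4 + 3
4 = 1·3 + 1
3 = 3·1 + 0
gcd(298, 387) = 1, so the inverse exists.
Bézout: 1 = −77·387 + 100·298.
So 298⁻¹ ≡ 100 (mod 387).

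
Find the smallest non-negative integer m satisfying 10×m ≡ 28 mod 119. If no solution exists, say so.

gcd(10, 119) = 1, so a unique solution mod 119 exists.
10⁻¹ ≡ 12 (mod 119).
m ≡ 12×28 ≡ 98 (mod 119).

98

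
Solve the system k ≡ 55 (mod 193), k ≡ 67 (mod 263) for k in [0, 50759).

193⁻¹ mod 263: 193·139 ≡ 1 (mod 263), so 193⁻¹ ≡ 139.
k = 55 + 193·((67 − 55)·139 mod 263) = 55 + 193·90 = 17425.

17425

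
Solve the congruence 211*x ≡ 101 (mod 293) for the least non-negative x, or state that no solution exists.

gcd(211, 293) = 1, so a unique solution mod 293 exists.
211⁻¹ ≡ 25 (mod 293).
x ≡ 25*101 ≡ 181 (mod 293).

181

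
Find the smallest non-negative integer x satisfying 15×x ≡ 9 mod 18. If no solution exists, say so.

3

gcd(15, 18) = 3, and 3 | 9, so solutions exist.
Divide through by 3: 5×x ≡ 3 mod 6.
5⁻¹ ≡ 5 (mod 6).
x ≡ 5×3 ≡ 3 (mod 6).
The smallest non-negative solution is x = 3.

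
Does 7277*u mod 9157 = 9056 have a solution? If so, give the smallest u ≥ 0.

gcd(7277, 9157) = 1, so a unique solution mod 9157 exists.
7277⁻¹ ≡ 8441 (mod 9157).
u ≡ 8441*9056 ≡ 8217 (mod 9157).

8217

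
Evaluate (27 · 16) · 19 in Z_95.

27 · 16 = 432 ≡ 52 (mod 95)
52 · 19 = 988 ≡ 38 (mod 95)

38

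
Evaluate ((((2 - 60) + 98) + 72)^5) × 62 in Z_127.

2 - 60 = -58 ≡ 69 (mod 127)
69 + 98 = 167 ≡ 40 (mod 127)
40 + 72 = 112
(112)^5 ≡ 85 (mod 127)
85 × 62 = 5270 ≡ 63 (mod 127)

63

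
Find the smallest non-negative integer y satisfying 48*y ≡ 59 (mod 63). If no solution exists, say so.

gcd(48, 63) = 3, and 3 does not divide 59.
So the congruence has no solution.

no solution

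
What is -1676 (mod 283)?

22

-1676 = -6*283 + 22, so -1676 ≡ 22 (mod 283).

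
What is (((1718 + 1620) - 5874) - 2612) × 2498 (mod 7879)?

1718 + 1620 = 3338
3338 - 5874 = -2536 ≡ 5343 (mod 7879)
5343 - 2612 = 2731
2731 × 2498 = 6822038 ≡ 6703 (mod 7879)

6703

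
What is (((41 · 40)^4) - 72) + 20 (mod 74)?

41 · 40 = 1640 ≡ 12 (mod 74)
(12)^4 ≡ 16 (mod 74)
16 - 72 = -56 ≡ 18 (mod 74)
18 + 20 = 38

38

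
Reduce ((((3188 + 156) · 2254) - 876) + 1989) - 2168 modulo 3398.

3188 + 156 = 3344
3344 · 2254 = 7537376 ≡ 612 (mod 3398)
612 - 876 = -264 ≡ 3134 (mod 3398)
3134 + 1989 = 5123 ≡ 1725 (mod 3398)
1725 - 2168 = -443 ≡ 2955 (mod 3398)

2955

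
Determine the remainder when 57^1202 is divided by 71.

54

Using repeated squaring:
1202 in binary is 10010110010, i.e. 1202 = 1024 + 128 + 32 + 16 + 2.
57^1 ≡ 57 (mod 71)
57^2 ≡ 57^2 = 3249 ≡ 54 (mod 71)
57^4 ≡ 54^2 = 2916 ≡ 5 (mod 71)
57^8 ≡ 5^2 = 25 (mod 71)
57^16 ≡ 25^2 = 625 ≡ 57 (mod 71)
57^32 ≡ 57^2 = 3249 ≡ 54 (mod 71)
57^64 ≡ 54^2 = 2916 ≡ 5 (mod 71)
57^128 ≡ 5^2 = 25 (mod 71)
57^256 ≡ 25^2 = 625 ≡ 57 (mod 71)
57^512 ≡ 57^2 = 3249 ≡ 54 (mod 71)
57^1024 ≡ 54^2 = 2916 ≡ 5 (mod 71)
57^1202 = 57^1024 * 57^128 * 57^32 * 57^16 * 57^2 ≡ 5 * 25 * 54 * 57 * 54 (mod 71).
Accumulate the product:
5 * 25 = 125 ≡ 54
54 * 54 = 2916 ≡ 5
5 * 57 = 285 ≡ 1
1 * 54 = 54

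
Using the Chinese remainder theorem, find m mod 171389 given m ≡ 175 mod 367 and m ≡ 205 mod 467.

154315

367⁻¹ mod 467: 367×14 ≡ 1 (mod 467), so 367⁻¹ ≡ 14.
m = 175 + 367×((205 − 175)×14 mod 467) = 175 + 367×420 = 154315.
Check: 154315 mod 367 = 175, 154315 mod 467 = 205. ✓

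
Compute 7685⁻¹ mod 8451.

4733

Apply the Euclidean algorithm and back-substitute:
8451 = 1×7685 + 766
7685 = 10×766 + 25
766 = 30×25 + 16
25 = 1×16 + 9
16 = 1×9 + 7
9 = 1×7 + 2
7 = 3×2 + 1
2 = 2×1 + 0
gcd(7685, 8451) = 1, so the inverse exists.
Back-substitute for 1:
1 = 1×7 − 3×2
  = −3×9 + 4×7
  = 4×16 − 7×9
  = −7×25 + 11×16
  = 11×766 − 337×25
  = −337×7685 + 3381×766
  = 3381×8451 − 3718×7685
So 7685⁻¹ ≡ −3718 ≡ 4733 (mod 8451).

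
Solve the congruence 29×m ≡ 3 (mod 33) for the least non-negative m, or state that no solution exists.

24

gcd(29, 33) = 1, so a unique solution mod 33 exists.
29⁻¹ ≡ 8 (mod 33).
m ≡ 8×3 ≡ 24 (mod 33).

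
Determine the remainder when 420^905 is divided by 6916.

868

Compute successive squares:
905 in binary is 1110001001, i.e. 905 = 512 + 256 + 128 + 8 + 1.
420^1 ≡ 420 (mod 6916)
420^2 ≡ 420^2 = 176400 ≡ 3500 (mod 6916)
420^4 ≡ 3500^2 = 12250000 ≡ 1764 (mod 6916)
420^8 ≡ 1764^2 = 3111696 ≡ 6412 (mod 6916)
420^16 ≡ 6412^2 = 41113744 ≡ 5040 (mod 6916)
420^32 ≡ 5040^2 = 25401600 ≡ 6048 (mod 6916)
420^64 ≡ 6048^2 = 36578304 ≡ 6496 (mod 6916)
420^128 ≡ 6496^2 = 42198016 ≡ 3500 (mod 6916)
420^256 ≡ 3500^2 = 12250000 ≡ 1764 (mod 6916)
420^512 ≡ 1764^2 = 3111696 ≡ 6412 (mod 6916)
420^905 = 420^512 * 420^256 * 420^128 * 420^8 * 420^1 ≡ 6412 * 1764 * 3500 * 6412 * 420 (mod 6916).
Accumulate the product:
6412 * 1764 = 11310768 ≡ 3108
3108 * 3500 = 10878000 ≡ 6048
6048 * 6412 = 38779776 ≡ 1764
1764 * 420 = 740880 ≡ 868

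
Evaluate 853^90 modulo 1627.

638

853^1 ≡ 853 (mod 1627)
853^2 ≡ 853^2 = 727609 ≡ 340 (mod 1627)
853^4 ≡ 340^2 = 115600 ≡ 83 (mod 1627)
853^8 ≡ 83^2 = 6889 ≡ 381 (mod 1627)
853^16 ≡ 381^2 = 145161 ≡ 358 (mod 1627)
853^32 ≡ 358^2 = 128164 ≡ 1258 (mod 1627)
853^64 ≡ 1258^2 = 1582564 ≡ 1120 (mod 1627)
853^90 = 853^64 × 853^16 × 853^8 × 853^2 ≡ 1120 × 358 × 381 × 340 (mod 1627).
Accumulate the product:
1120 × 358 = 400960 ≡ 718
718 × 381 = 273558 ≡ 222
222 × 340 = 75480 ≡ 638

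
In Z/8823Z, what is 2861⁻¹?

3713

8823 = 3×2861 + 240
2861 = 11×240 + 221
240 = 1×221 + 19
221 = 11×19 + 12
19 = 1×12 + 7
12 = 1×7 + 5
7 = 1×5 + 2
5 = 2×2 + 1
2 = 2×1 + 0
gcd(2861, 8823) = 1, so the inverse exists.
Bézout: 1 = −1204×8823 + 3713×2861.
So 2861⁻¹ ≡ 3713 (mod 8823).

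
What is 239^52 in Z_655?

By square-and-multiply:
52 in binary is 110100, i.e. 52 = 32 + 16 + 4.
239^1 ≡ 239 (mod 655)
239^2 ≡ 239^2 = 57121 ≡ 136 (mod 655)
239^4 ≡ 136^2 = 18496 ≡ 156 (mod 655)
239^8 ≡ 156^2 = 24336 ≡ 101 (mod 655)
239^16 ≡ 101^2 = 10201 ≡ 376 (mod 655)
239^32 ≡ 376^2 = 141376 ≡ 551 (mod 655)
239^52 = 239^32 · 239^16 · 239^4 ≡ 551 · 376 · 156 (mod 655).
Accumulate the product:
551 · 376 = 207176 ≡ 196
196 · 156 = 30576 ≡ 446

446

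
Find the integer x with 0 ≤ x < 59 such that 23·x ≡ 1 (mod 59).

By the extended Euclidean algorithm:
59 = 2·23 + 13
23 = 1·13 + 10
13 = 1·10 + 3
10 = 3·3 + 1
3 = 3·1 + 0
gcd(23, 59) = 1, so the inverse exists.
Back-substitute for 1:
1 = 1·10 − 3·3
  = −3·13 + 4·10
  = 4·23 − 7·13
  = −7·59 + 18·23
So 23⁻¹ ≡ 18 (mod 59).

18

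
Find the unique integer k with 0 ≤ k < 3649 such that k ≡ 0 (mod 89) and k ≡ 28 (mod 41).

356

89⁻¹ mod 41: 89×6 ≡ 1 (mod 41), so 89⁻¹ ≡ 6.
k = 0 + 89×((28 − 0)×6 mod 41) = 0 + 89×4 = 356.
Check: 356 mod 89 = 0, 356 mod 41 = 28. ✓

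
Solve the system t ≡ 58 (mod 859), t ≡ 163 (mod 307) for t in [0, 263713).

113446

859⁻¹ mod 307: 859×203 ≡ 1 (mod 307), so 859⁻¹ ≡ 203.
t = 58 + 859×((163 − 58)×203 mod 307) = 58 + 859×132 = 113446.
Check: 113446 mod 859 = 58, 113446 mod 307 = 163. ✓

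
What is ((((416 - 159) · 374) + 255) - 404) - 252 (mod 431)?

416 - 159 = 257
257 · 374 = 96118 ≡ 5 (mod 431)
5 + 255 = 260
260 - 404 = -144 ≡ 287 (mod 431)
287 - 252 = 35

35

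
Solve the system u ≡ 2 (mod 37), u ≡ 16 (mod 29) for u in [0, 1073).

37⁻¹ mod 29: 37×11 ≡ 1 (mod 29), so 37⁻¹ ≡ 11.
u = 2 + 37×((16 − 2)×11 mod 29) = 2 + 37×9 = 335.

335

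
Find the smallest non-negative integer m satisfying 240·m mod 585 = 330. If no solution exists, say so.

gcd(240, 585) = 15, and 15 | 330, so solutions exist.
Divide through by 15: 16·m ≡ 22 (mod 39).
16⁻¹ ≡ 22 (mod 39).
m ≡ 22·22 ≡ 16 (mod 39).
The smallest non-negative solution is m = 16.

16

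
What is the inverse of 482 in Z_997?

997 = 2×482 + 33
482 = 14×33 + 20
33 = 1×20 + 13
20 = 1×13 + 7
13 = 1×7 + 6
7 = 1×6 + 1
6 = 6×1 + 0
gcd(482, 997) = 1, so the inverse exists.
Bézout: 1 = −73×997 + 151×482.
So 482⁻¹ ≡ 151 (mod 997).

151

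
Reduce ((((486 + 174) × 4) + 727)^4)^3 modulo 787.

544

486 + 174 = 660
660 × 4 = 2640 ≡ 279 (mod 787)
279 + 727 = 1006 ≡ 219 (mod 787)
(219)^4 ≡ 542 (mod 787)
(542)^3 ≡ 544 (mod 787)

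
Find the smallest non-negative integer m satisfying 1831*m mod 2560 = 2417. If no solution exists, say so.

1447

gcd(1831, 2560) = 1, so a unique solution mod 2560 exists.
1831⁻¹ ≡ 151 (mod 2560).
m ≡ 151*2417 ≡ 1447 (mod 2560).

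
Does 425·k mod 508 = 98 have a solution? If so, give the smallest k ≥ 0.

gcd(425, 508) = 1, so a unique solution mod 508 exists.
425⁻¹ ≡ 153 (mod 508).
k ≡ 153·98 ≡ 262 (mod 508).

262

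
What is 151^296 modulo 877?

296 in binary is 100101000, i.e. 296 = 256 + 32 + 8.
151^1 ≡ 151 (mod 877)
151^2 ≡ 151^2 = 22801 ≡ 876 (mod 877)
151^4 ≡ 876^2 = 767376 ≡ 1 (mod 877)
151^8 ≡ 1^2 = 1 (mod 877)
151^16 ≡ 1^2 = 1 (mod 877)
151^32 ≡ 1^2 = 1 (mod 877)
151^64 ≡ 1^2 = 1 (mod 877)
151^128 ≡ 1^2 = 1 (mod 877)
151^256 ≡ 1^2 = 1 (mod 877)
151^296 = 151^256 · 151^32 · 151^8 ≡ 1 · 1 · 1 (mod 877).
Accumulate the product:
1 · 1 = 1
1 · 1 = 1

1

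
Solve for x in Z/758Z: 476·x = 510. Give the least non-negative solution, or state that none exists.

353

gcd(476, 758) = 2, and 2 | 510, so solutions exist.
Divide through by 2: 238·x = 255 (mod 379).
238⁻¹ ≡ 43 (mod 379).
x ≡ 43·255 ≡ 353 (mod 379).
The smallest non-negative solution is x = 353.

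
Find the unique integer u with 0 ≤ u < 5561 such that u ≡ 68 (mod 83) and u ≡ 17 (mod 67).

83⁻¹ mod 67: 83·21 ≡ 1 (mod 67), so 83⁻¹ ≡ 21.
u = 68 + 83·((17 − 68)·21 mod 67) = 68 + 83·1 = 151.

151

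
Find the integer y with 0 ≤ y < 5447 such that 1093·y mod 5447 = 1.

3329

Run the extended Euclidean algorithm:
5447 = 4*1093 + 1075
1093 = 1*1075 + 18
1075 = 59*18 + 13
18 = 1*13 + 5
13 = 2*5 + 3
5 = 1*3 + 2
3 = 1*2 + 1
2 = 2*1 + 0
gcd(1093, 5447) = 1, so the inverse exists.
Bézout: 1 = 425*5447 − 2118*1093.
So 1093⁻¹ ≡ −2118 ≡ 3329 (mod 5447).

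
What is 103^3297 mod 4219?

3297 in binary is 110011100001, i.e. 3297 = 2048 + 1024 + 128 + 64 + 32 + 1.
103^1 ≡ 103 (mod 4219)
103^2 ≡ 103^2 = 10609 ≡ 2171 (mod 4219)
103^4 ≡ 2171^2 = 4713241 ≡ 618 (mod 4219)
103^8 ≡ 618^2 = 381924 ≡ 2214 (mod 4219)
103^16 ≡ 2214^2 = 4901796 ≡ 3537 (mod 4219)
103^32 ≡ 3537^2 = 12510369 ≡ 1034 (mod 4219)
103^64 ≡ 1034^2 = 1069156 ≡ 1749 (mod 4219)
103^128 ≡ 1749^2 = 3059001 ≡ 226 (mod 4219)
103^256 ≡ 226^2 = 51076 ≡ 448 (mod 4219)
103^512 ≡ 448^2 = 200704 ≡ 2411 (mod 4219)
103^1024 ≡ 2411^2 = 5812921 ≡ 3358 (mod 4219)
103^2048 ≡ 3358^2 = 11276164 ≡ 2996 (mod 4219)
103^3297 = 103^2048 · 103^1024 · 103^128 · 103^64 · 103^32 · 103^1 ≡ 2996 · 3358 · 226 · 1749 · 1034 · 103 (mod 4219).
Accumulate the product:
2996 · 3358 = 10060568 ≡ 2472
2472 · 226 = 558672 ≡ 1764
1764 · 1749 = 3085236 ≡ 1147
1147 · 1034 = 1185998 ≡ 459
459 · 103 = 47277 ≡ 868

868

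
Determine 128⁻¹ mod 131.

87

By the extended Euclidean algorithm:
131 = 1*128 + 3
128 = 42*3 + 2
3 = 1*2 + 1
2 = 2*1 + 0
gcd(128, 131) = 1, so the inverse exists.
Back-substitute for 1:
1 = 1*3 − 1*2
  = −1*128 + 43*3
  = 43*131 − 44*128
So 128⁻¹ ≡ −44 ≡ 87 (mod 131).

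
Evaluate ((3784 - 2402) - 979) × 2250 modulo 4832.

3784 - 2402 = 1382
1382 - 979 = 403
403 × 2250 = 906750 ≡ 3166 (mod 4832)

3166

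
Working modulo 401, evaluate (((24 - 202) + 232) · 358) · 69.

182

24 - 202 = -178 ≡ 223 (mod 401)
223 + 232 = 455 ≡ 54 (mod 401)
54 · 358 = 19332 ≡ 84 (mod 401)
84 · 69 = 5796 ≡ 182 (mod 401)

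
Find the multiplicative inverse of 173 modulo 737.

737 = 4·173 + 45
173 = 3·45 + 38
45 = 1·38 + 7
38 = 5·7 + 3
7 = 2·3 + 1
3 = 3·1 + 0
gcd(173, 737) = 1, so the inverse exists.
Back-substitute for 1:
1 = 1·7 − 2·3
  = −2·38 + 11·7
  = 11·45 − 13·38
  = −13·173 + 50·45
  = 50·737 − 213·173
So 173⁻¹ ≡ −213 ≡ 524 (mod 737).

524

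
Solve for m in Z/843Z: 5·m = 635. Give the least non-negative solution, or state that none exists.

127

gcd(5, 843) = 1, so a unique solution mod 843 exists.
5⁻¹ ≡ 506 (mod 843).
m ≡ 506·635 ≡ 127 (mod 843).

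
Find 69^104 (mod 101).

Using repeated squaring:
104 in binary is 1101000, i.e. 104 = 64 + 32 + 8.
69^1 ≡ 69 (mod 101)
69^2 ≡ 69^2 = 4761 ≡ 14 (mod 101)
69^4 ≡ 14^2 = 196 ≡ 95 (mod 101)
69^8 ≡ 95^2 = 9025 ≡ 36 (mod 101)
69^16 ≡ 36^2 = 1296 ≡ 84 (mod 101)
69^32 ≡ 84^2 = 7056 ≡ 87 (mod 101)
69^64 ≡ 87^2 = 7569 ≡ 95 (mod 101)
69^104 = 69^64 × 69^32 × 69^8 ≡ 95 × 87 × 36 (mod 101).
Accumulate the product:
95 × 87 = 8265 ≡ 84
84 × 36 = 3024 ≡ 95

95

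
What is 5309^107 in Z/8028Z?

107 in binary is 1101011, i.e. 107 = 64 + 32 + 8 + 2 + 1.
5309^1 ≡ 5309 (mod 8028)
5309^2 ≡ 5309^2 = 28185481 ≡ 7201 (mod 8028)
5309^4 ≡ 7201^2 = 51854401 ≡ 1549 (mod 8028)
5309^8 ≡ 1549^2 = 2399401 ≡ 7057 (mod 8028)
5309^16 ≡ 7057^2 = 49801249 ≡ 3565 (mod 8028)
5309^32 ≡ 3565^2 = 12709225 ≡ 901 (mod 8028)
5309^64 ≡ 901^2 = 811801 ≡ 973 (mod 8028)
5309^107 = 5309^64 · 5309^32 · 5309^8 · 5309^2 · 5309^1 ≡ 973 · 901 · 7057 · 7201 · 5309 (mod 8028).
Accumulate the product:
973 · 901 = 876673 ≡ 1621
1621 · 7057 = 11439397 ≡ 7525
7525 · 7201 = 54187525 ≡ 6553
6553 · 5309 = 34789877 ≡ 4553

4553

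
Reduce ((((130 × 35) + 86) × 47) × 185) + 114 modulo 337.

216

130 × 35 = 4550 ≡ 169 (mod 337)
169 + 86 = 255
255 × 47 = 11985 ≡ 190 (mod 337)
190 × 185 = 35150 ≡ 102 (mod 337)
102 + 114 = 216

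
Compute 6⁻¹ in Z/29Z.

5

29 = 4*6 + 5
6 = 1*5 + 1
5 = 5*1 + 0
gcd(6, 29) = 1, so the inverse exists.
Bézout: 1 = −1*29 + 5*6.
So 6⁻¹ ≡ 5 (mod 29).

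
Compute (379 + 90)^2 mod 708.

481

379 + 90 = 469
(469)^2 ≡ 481 (mod 708)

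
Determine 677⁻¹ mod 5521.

5521 = 8·677 + 105
677 = 6·105 + 47
105 = 2·47 + 11
47 = 4·11 + 3
11 = 3·3 + 2
3 = 1·2 + 1
2 = 2·1 + 0
gcd(677, 5521) = 1, so the inverse exists.
Back-substitute for 1:
1 = 1·3 − 1·2
  = −1·11 + 4·3
  = 4·47 − 17·11
  = −17·105 + 38·47
  = 38·677 − 245·105
  = −245·5521 + 1998·677
So 677⁻¹ ≡ 1998 (mod 5521).

1998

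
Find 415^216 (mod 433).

1

By square-and-multiply:
415^1 ≡ 415 (mod 433)
415^2 ≡ 415^2 = 172225 ≡ 324 (mod 433)
415^4 ≡ 324^2 = 104976 ≡ 190 (mod 433)
415^8 ≡ 190^2 = 36100 ≡ 161 (mod 433)
415^16 ≡ 161^2 = 25921 ≡ 374 (mod 433)
415^32 ≡ 374^2 = 139876 ≡ 17 (mod 433)
415^64 ≡ 17^2 = 289 (mod 433)
415^128 ≡ 289^2 = 83521 ≡ 385 (mod 433)
415^216 = 415^128 * 415^64 * 415^16 * 415^8 ≡ 385 * 289 * 374 * 161 (mod 433).
Accumulate the product:
385 * 289 = 111265 ≡ 417
417 * 374 = 155958 ≡ 78
78 * 161 = 12558 ≡ 1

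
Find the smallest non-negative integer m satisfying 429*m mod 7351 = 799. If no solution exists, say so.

653

gcd(429, 7351) = 1, so a unique solution mod 7351 exists.
429⁻¹ ≡ 6717 (mod 7351).
m ≡ 6717*799 ≡ 653 (mod 7351).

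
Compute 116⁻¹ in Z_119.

Apply the Euclidean algorithm and back-substitute:
119 = 1×116 + 3
116 = 38×3 + 2
3 = 1×2 + 1
2 = 2×1 + 0
gcd(116, 119) = 1, so the inverse exists.
Back-substitute for 1:
1 = 1×3 − 1×2
  = −1×116 + 39×3
  = 39×119 − 40×116
So 116⁻¹ ≡ −40 ≡ 79 (mod 119).

79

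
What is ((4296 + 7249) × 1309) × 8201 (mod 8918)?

4296 + 7249 = 11545 ≡ 2627 (mod 8918)
2627 × 1309 = 3438743 ≡ 5313 (mod 8918)
5313 × 8201 = 43571913 ≡ 7483 (mod 8918)

7483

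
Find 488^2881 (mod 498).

74

By square-and-multiply:
488^1 ≡ 488 (mod 498)
488^2 ≡ 488^2 = 238144 ≡ 100 (mod 498)
488^4 ≡ 100^2 = 10000 ≡ 40 (mod 498)
488^8 ≡ 40^2 = 1600 ≡ 106 (mod 498)
488^16 ≡ 106^2 = 11236 ≡ 280 (mod 498)
488^32 ≡ 280^2 = 78400 ≡ 214 (mod 498)
488^64 ≡ 214^2 = 45796 ≡ 478 (mod 498)
488^128 ≡ 478^2 = 228484 ≡ 400 (mod 498)
488^256 ≡ 400^2 = 160000 ≡ 142 (mod 498)
488^512 ≡ 142^2 = 20164 ≡ 244 (mod 498)
488^1024 ≡ 244^2 = 59536 ≡ 274 (mod 498)
488^2048 ≡ 274^2 = 75076 ≡ 376 (mod 498)
488^2881 = 488^2048 * 488^512 * 488^256 * 488^64 * 488^1 ≡ 376 * 244 * 142 * 478 * 488 (mod 498).
Accumulate the product:
376 * 244 = 91744 ≡ 112
112 * 142 = 15904 ≡ 466
466 * 478 = 222748 ≡ 142
142 * 488 = 69296 ≡ 74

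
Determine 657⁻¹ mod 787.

563

787 = 1*657 + 130
657 = 5*130 + 7
130 = 18*7 + 4
7 = 1*4 + 3
4 = 1*3 + 1
3 = 3*1 + 0
gcd(657, 787) = 1, so the inverse exists.
Bézout: 1 = 187*787 − 224*657.
So 657⁻¹ ≡ −224 ≡ 563 (mod 787).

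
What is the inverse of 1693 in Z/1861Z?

Run the extended Euclidean algorithm:
1861 = 1×1693 + 168
1693 = 10×168 + 13
168 = 12×13 + 12
13 = 1×12 + 1
12 = 12×1 + 0
gcd(1693, 1861) = 1, so the inverse exists.
Back-substitute for 1:
1 = 1×13 − 1×12
  = −1×168 + 13×13
  = 13×1693 − 131×168
  = −131×1861 + 144×1693
So 1693⁻¹ ≡ 144 (mod 1861).

144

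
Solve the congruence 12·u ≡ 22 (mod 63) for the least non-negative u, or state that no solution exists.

gcd(12, 63) = 3, and 3 does not divide 22.
So the congruence has no solution.

no solution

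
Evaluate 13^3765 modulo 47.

Compute successive squares:
13^1 ≡ 13 (mod 47)
13^2 ≡ 13^2 = 169 ≡ 28 (mod 47)
13^4 ≡ 28^2 = 784 ≡ 32 (mod 47)
13^8 ≡ 32^2 = 1024 ≡ 37 (mod 47)
13^16 ≡ 37^2 = 1369 ≡ 6 (mod 47)
13^32 ≡ 6^2 = 36 (mod 47)
13^64 ≡ 36^2 = 1296 ≡ 27 (mod 47)
13^128 ≡ 27^2 = 729 ≡ 24 (mod 47)
13^256 ≡ 24^2 = 576 ≡ 12 (mod 47)
13^512 ≡ 12^2 = 144 ≡ 3 (mod 47)
13^1024 ≡ 3^2 = 9 (mod 47)
13^2048 ≡ 9^2 = 81 ≡ 34 (mod 47)
13^3765 = 13^2048 * 13^1024 * 13^512 * 13^128 * 13^32 * 13^16 * 13^4 * 13^1 ≡ 34 * 9 * 3 * 24 * 36 * 6 * 32 * 13 (mod 47).
Accumulate the product:
34 * 9 = 306 ≡ 24
24 * 3 = 72 ≡ 25
25 * 24 = 600 ≡ 36
36 * 36 = 1296 ≡ 27
27 * 6 = 162 ≡ 21
21 * 32 = 672 ≡ 14
14 * 13 = 182 ≡ 41

41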